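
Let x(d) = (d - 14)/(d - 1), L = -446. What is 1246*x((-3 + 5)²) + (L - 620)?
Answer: -15658/3 ≈ -5219.3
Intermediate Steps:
x(d) = (-14 + d)/(-1 + d)
1246*x((-3 + 5)²) + (L - 620) = 1246*((-14 + (-3 + 5)²)/(-1 + (-3 + 5)²)) + (-446 - 620) = 1246*((-14 + 2²)/(-1 + 2²)) - 1066 = 1246*((-14 + 4)/(-1 + 4)) - 1066 = 1246*(-10/3) - 1066 = -12460/3 - 1066 = -15658/3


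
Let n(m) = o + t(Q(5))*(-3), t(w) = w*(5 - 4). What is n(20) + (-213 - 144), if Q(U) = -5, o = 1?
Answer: -341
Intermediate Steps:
t(w) = w (t(w) = w*1 = w)
n(m) = 16 (n(m) = 1 - 5*(-3) = 1 + 15 = 16)
n(20) + (-213 - 144) = 16 + (-213 - 144) = 16 - 357 = -341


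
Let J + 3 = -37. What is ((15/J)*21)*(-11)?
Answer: 693/8 ≈ 86.625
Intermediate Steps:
J = -40 (J = -3 - 37 = -40)
((15/J)*21)*(-11) = ((15/(-40))*21)*(-11) = ((15*(-1/40))*21)*(-11) = -3/8*21*(-11) = -63/8*(-11) = 693/8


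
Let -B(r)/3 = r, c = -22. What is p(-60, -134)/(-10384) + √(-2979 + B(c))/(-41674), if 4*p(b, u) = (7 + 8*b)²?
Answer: -20339/3776 - I*√2913/41674 ≈ -5.3864 - 0.0012951*I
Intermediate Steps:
B(r) = -3*r
p(b, u) = (7 + 8*b)²/4
p(-60, -134)/(-10384) + √(-2979 + B(c))/(-41674) = ((7 + 8*(-60))²/4)/(-10384) + √(-2979 - 3*(-22))/(-41674) = ((7 - 480)²/4)*(-1/10384) + √(-2979 + 66)*(-1/41674) = ((¼)*(-473)²)*(-1/10384) + √(-2913)*(-1/41674) = ((¼)*223729)*(-1/10384) + (I*√2913)*(-1/41674) = (223729/4)*(-1/10384) - I*√2913/41674 = -20339/3776 - I*√2913/41674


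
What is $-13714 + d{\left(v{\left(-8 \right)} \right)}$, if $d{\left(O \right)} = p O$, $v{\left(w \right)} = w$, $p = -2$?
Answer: $-13698$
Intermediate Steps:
$d{\left(O \right)} = - 2 O$
$-13714 + d{\left(v{\left(-8 \right)} \right)} = -13714 - -16 = -13714 + 16 = -13698$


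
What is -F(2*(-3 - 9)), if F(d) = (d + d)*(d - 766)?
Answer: -37920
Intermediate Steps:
F(d) = 2*d*(-766 + d) (F(d) = (2*d)*(-766 + d) = 2*d*(-766 + d))
-F(2*(-3 - 9)) = -2*2*(-3 - 9)*(-766 + 2*(-3 - 9)) = -2*2*(-12)*(-766 + 2*(-12)) = -2*(-24)*(-766 - 24) = -2*(-24)*(-790) = -1*37920 = -37920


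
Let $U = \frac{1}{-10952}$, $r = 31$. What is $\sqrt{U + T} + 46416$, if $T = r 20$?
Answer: $46416 + \frac{3 \sqrt{1508942}}{148} \approx 46441.0$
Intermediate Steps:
$U = - \frac{1}{10952} \approx -9.1308 \cdot 10^{-5}$
$T = 620$ ($T = 31 \cdot 20 = 620$)
$\sqrt{U + T} + 46416 = \sqrt{- \frac{1}{10952} + 620} + 46416 = \sqrt{\frac{6790239}{10952}} + 46416 = \frac{3 \sqrt{1508942}}{148} + 46416 = 46416 + \frac{3 \sqrt{1508942}}{148}$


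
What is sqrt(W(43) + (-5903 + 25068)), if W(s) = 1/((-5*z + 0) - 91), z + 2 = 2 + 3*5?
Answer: sqrt(528110574)/166 ≈ 138.44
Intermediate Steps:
z = 15 (z = -2 + (2 + 3*5) = -2 + (2 + 15) = -2 + 17 = 15)
W(s) = -1/166 (W(s) = 1/((-5*15 + 0) - 91) = 1/((-75 + 0) - 91) = 1/(-75 - 91) = 1/(-166) = -1/166)
sqrt(W(43) + (-5903 + 25068)) = sqrt(-1/166 + (-5903 + 25068)) = sqrt(-1/166 + 19165) = sqrt(3181389/166) = sqrt(528110574)/166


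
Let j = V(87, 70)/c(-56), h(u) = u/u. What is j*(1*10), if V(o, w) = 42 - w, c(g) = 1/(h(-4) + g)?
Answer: 15400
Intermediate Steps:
h(u) = 1
c(g) = 1/(1 + g)
j = 1540 (j = (42 - 1*70)/(1/(1 - 56)) = (42 - 70)/(1/(-55)) = -28/(-1/55) = -28*(-55) = 1540)
j*(1*10) = 1540*(1*10) = 1540*10 = 15400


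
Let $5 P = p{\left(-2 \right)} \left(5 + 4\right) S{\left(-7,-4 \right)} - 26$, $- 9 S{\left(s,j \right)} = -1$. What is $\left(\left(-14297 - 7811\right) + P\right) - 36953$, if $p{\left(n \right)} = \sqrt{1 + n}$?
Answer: $- \frac{295331}{5} + \frac{i}{5} \approx -59066.0 + 0.2 i$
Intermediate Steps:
$S{\left(s,j \right)} = \frac{1}{9}$ ($S{\left(s,j \right)} = \left(- \frac{1}{9}\right) \left(-1\right) = \frac{1}{9}$)
$P = - \frac{26}{5} + \frac{i}{5}$ ($P = \frac{\sqrt{1 - 2} \left(5 + 4\right) \frac{1}{9} - 26}{5} = \frac{\sqrt{-1} \cdot 9 \cdot \frac{1}{9} - 26}{5} = \frac{i 9 \cdot \frac{1}{9} - 26}{5} = \frac{9 i \frac{1}{9} - 26}{5} = \frac{i - 26}{5} = \frac{-26 + i}{5} = - \frac{26}{5} + \frac{i}{5} \approx -5.2 + 0.2 i$)
$\left(\left(-14297 - 7811\right) + P\right) - 36953 = \left(\left(-14297 - 7811\right) - \left(\frac{26}{5} - \frac{i}{5}\right)\right) - 36953 = \left(-22108 - \left(\frac{26}{5} - \frac{i}{5}\right)\right) - 36953 = \left(- \frac{110566}{5} + \frac{i}{5}\right) - 36953 = - \frac{295331}{5} + \frac{i}{5}$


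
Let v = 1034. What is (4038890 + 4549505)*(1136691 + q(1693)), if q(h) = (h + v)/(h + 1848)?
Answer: 34568509377199410/3541 ≈ 9.7624e+12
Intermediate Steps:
q(h) = (1034 + h)/(1848 + h) (q(h) = (h + 1034)/(h + 1848) = (1034 + h)/(1848 + h))
(4038890 + 4549505)*(1136691 + q(1693)) = (4038890 + 4549505)*(1136691 + (1034 + 1693)/(1848 + 1693)) = 8588395*(1136691 + 2727/3541) = 8588395*(4025025558/3541) = 34568509377199410/3541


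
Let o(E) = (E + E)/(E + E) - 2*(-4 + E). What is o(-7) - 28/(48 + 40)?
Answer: 499/22 ≈ 22.682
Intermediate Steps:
o(E) = 9 - 2*E (o(E) = (2*E)/((2*E)) - (-8 + 2*E) = (2*E)*(1/(2*E)) + (8 - 2*E) = 1 + (8 - 2*E) = 9 - 2*E)
o(-7) - 28/(48 + 40) = (9 - 2*(-7)) - 28/(48 + 40) = (9 + 14) - 28/88 = 23 + (1/88)*(-28) = 23 - 7/22 = 499/22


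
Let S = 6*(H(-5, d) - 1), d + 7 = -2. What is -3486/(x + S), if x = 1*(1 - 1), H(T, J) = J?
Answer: 581/10 ≈ 58.100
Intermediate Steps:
d = -9 (d = -7 - 2 = -9)
x = 0 (x = 1*0 = 0)
S = -60 (S = 6*(-9 - 1) = 6*(-10) = -60)
-3486/(x + S) = -3486/(0 - 60) = -3486/(-60) = -1/60*(-3486) = 581/10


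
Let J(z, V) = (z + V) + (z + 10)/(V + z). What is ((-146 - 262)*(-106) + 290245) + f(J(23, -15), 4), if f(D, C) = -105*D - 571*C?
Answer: 2639487/8 ≈ 3.2994e+5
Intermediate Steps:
J(z, V) = V + z + (10 + z)/(V + z) (J(z, V) = (V + z) + (10 + z)/(V + z) = V + z + (10 + z)/(V + z))
f(D, C) = -571*C - 105*D
((-146 - 262)*(-106) + 290245) + f(J(23, -15), 4) = ((-146 - 262)*(-106) + 290245) + (-571*4 - 105*(10 + 23 + (-15)² + 23² + 2*(-15)*23)/(-15 + 23)) = (-408*(-106) + 290245) + (-2284 - 105*(10 + 23 + 225 + 529 - 690)/8) = (43248 + 290245) + (-2284 - 105*97/8) = 333493 + (-2284 - 105*97/8) = 333493 + (-2284 - 10185/8) = 333493 - 28457/8 = 2639487/8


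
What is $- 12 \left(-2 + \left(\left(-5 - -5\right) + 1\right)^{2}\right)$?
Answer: $12$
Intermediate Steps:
$- 12 \left(-2 + \left(\left(-5 - -5\right) + 1\right)^{2}\right) = - 12 \left(-2 + \left(\left(-5 + 5\right) + 1\right)^{2}\right) = - 12 \left(-2 + \left(0 + 1\right)^{2}\right) = - 12 \left(-2 + 1^{2}\right) = - 12 \left(-2 + 1\right) = \left(-12\right) \left(-1\right) = 12$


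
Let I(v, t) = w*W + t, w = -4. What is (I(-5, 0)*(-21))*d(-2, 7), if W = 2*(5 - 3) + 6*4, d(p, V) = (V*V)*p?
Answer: -230496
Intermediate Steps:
d(p, V) = p*V² (d(p, V) = V²*p = p*V²)
W = 28 (W = 2*2 + 24 = 4 + 24 = 28)
I(v, t) = -112 + t (I(v, t) = -4*28 + t = -112 + t)
(I(-5, 0)*(-21))*d(-2, 7) = ((-112 + 0)*(-21))*(-2*7²) = (-112*(-21))*(-2*49) = 2352*(-98) = -230496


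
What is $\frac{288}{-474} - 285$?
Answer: $- \frac{22563}{79} \approx -285.61$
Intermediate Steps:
$\frac{288}{-474} - 285 = 288 \left(- \frac{1}{474}\right) - 285 = - \frac{48}{79} - 285 = - \frac{22563}{79}$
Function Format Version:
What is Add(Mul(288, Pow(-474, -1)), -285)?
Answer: Rational(-22563, 79) ≈ -285.61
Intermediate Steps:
Add(Mul(288, Pow(-474, -1)), -285) = Add(Mul(288, Rational(-1, 474)), -285) = Add(Rational(-48, 79), -285) = Rational(-22563, 79)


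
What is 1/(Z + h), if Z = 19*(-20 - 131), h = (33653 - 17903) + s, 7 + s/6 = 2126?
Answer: 1/25595 ≈ 3.9070e-5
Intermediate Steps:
s = 12714 (s = -42 + 6*2126 = -42 + 12756 = 12714)
h = 28464 (h = (33653 - 17903) + 12714 = 15750 + 12714 = 28464)
Z = -2869 (Z = 19*(-151) = -2869)
1/(Z + h) = 1/(-2869 + 28464) = 1/25595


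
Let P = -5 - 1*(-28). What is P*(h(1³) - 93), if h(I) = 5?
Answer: -2024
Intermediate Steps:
P = 23 (P = -5 + 28 = 23)
P*(h(1³) - 93) = 23*(5 - 93) = 23*(-88) = -2024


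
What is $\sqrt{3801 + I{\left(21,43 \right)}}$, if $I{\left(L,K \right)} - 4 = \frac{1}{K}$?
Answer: $\frac{4 \sqrt{439718}}{43} \approx 61.685$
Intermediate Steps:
$I{\left(L,K \right)} = 4 + \frac{1}{K}$
$\sqrt{3801 + I{\left(21,43 \right)}} = \sqrt{3801 + \left(4 + \frac{1}{43}\right)} = \sqrt{3801 + \frac{173}{43}} = \sqrt{\frac{163616}{43}} = \frac{4 \sqrt{439718}}{43}$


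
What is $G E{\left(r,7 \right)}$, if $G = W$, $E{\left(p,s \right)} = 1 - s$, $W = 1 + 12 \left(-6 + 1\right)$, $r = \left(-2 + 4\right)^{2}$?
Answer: $354$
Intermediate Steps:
$r = 4$ ($r = 2^{2} = 4$)
$W = -59$ ($W = 1 + 12 \left(-5\right) = 1 - 60 = -59$)
$G = -59$
$G E{\left(r,7 \right)} = - 59 \left(1 - 7\right) = \left(-59\right) \left(-6\right) = 354$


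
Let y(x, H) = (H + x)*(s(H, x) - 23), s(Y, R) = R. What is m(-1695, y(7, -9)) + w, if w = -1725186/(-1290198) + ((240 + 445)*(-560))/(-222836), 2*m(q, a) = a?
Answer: 13429888443/704663141 ≈ 19.059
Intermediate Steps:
y(x, H) = (-23 + x)*(H + x) (y(x, H) = (H + x)*(x - 23) = (H + x)*(-23 + x) = (-23 + x)*(H + x))
m(q, a) = a/2
w = 2155278187/704663141 (w = -1725186*(-1/1290198) + (685*(-560))*(-1/222836) = 287531/215033 - 383600*(-1/222836) = 287531/215033 + 95900/55709 = 2155278187/704663141 ≈ 3.0586)
m(-1695, y(7, -9)) + w = (7² - 23*(-9) - 23*7 - 9*7)/2 + 2155278187/704663141 = (49 + 207 - 161 - 63)/2 + 2155278187/704663141 = (½)*32 + 2155278187/704663141 = 16 + 2155278187/704663141 = 13429888443/704663141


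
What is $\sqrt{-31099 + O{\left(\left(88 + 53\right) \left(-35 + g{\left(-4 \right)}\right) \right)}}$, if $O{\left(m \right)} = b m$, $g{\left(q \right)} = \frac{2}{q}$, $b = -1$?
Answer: $\frac{i \sqrt{104374}}{2} \approx 161.53 i$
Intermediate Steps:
$O{\left(m \right)} = - m$
$\sqrt{-31099 + O{\left(\left(88 + 53\right) \left(-35 + g{\left(-4 \right)}\right) \right)}} = \sqrt{-31099 - \left(88 + 53\right) \left(-35 + \frac{2}{-4}\right)} = \sqrt{-31099 - 141 \left(-35 + 2 \left(- \frac{1}{4}\right)\right)} = \sqrt{-31099 - 141 \left(-35 - \frac{1}{2}\right)} = \sqrt{-31099 - 141 \left(- \frac{71}{2}\right)} = \sqrt{-31099 - - \frac{10011}{2}} = \sqrt{-31099 + \frac{10011}{2}} = \sqrt{- \frac{52187}{2}} = \frac{i \sqrt{104374}}{2}$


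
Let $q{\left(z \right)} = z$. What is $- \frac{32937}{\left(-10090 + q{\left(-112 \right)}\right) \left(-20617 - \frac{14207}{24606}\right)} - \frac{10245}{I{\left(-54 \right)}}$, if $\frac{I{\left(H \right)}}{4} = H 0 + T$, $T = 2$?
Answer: $- \frac{26512213732523493}{20702555776072} \approx -1280.6$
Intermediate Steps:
$I{\left(H \right)} = 8$ ($I{\left(H \right)} = 4 \left(H 0 + 2\right) = 4 \left(0 + 2\right) = 4 \cdot 2 = 8$)
$- \frac{32937}{\left(-10090 + q{\left(-112 \right)}\right) \left(-20617 - \frac{14207}{24606}\right)} - \frac{10245}{I{\left(-54 \right)}} = - \frac{32937}{\left(-10090 - 112\right) \left(-20617 - \frac{14207}{24606}\right)} - \frac{10245}{8} = - \frac{32937}{\left(-10202\right) \left(-20617 - \frac{14207}{24606}\right)} - \frac{10245}{8} = - \frac{32937}{\left(-10202\right) \left(- \frac{507316109}{24606}\right)} - \frac{10245}{8} = - \frac{32937}{\frac{2587819472009}{12303}} - \frac{10245}{8} = \left(-32937\right) \frac{12303}{2587819472009} - \frac{10245}{8} = - \frac{405223911}{2587819472009} - \frac{10245}{8} = - \frac{26512213732523493}{20702555776072}$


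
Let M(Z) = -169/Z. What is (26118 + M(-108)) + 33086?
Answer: 6394201/108 ≈ 59206.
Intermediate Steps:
(26118 + M(-108)) + 33086 = (26118 - 169/(-108)) + 33086 = (26118 - 169*(-1/108)) + 33086 = (26118 + 169/108) + 33086 = 2820913/108 + 33086 = 6394201/108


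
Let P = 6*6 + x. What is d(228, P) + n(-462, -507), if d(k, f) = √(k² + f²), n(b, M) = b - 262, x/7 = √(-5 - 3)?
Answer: -724 + 2*√(13222 + 252*I*√2) ≈ -494.01 + 3.099*I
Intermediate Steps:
x = 14*I*√2 (x = 7*√(-5 - 3) = 7*√(-8) = 7*(2*I*√2) = 14*I*√2 ≈ 19.799*I)
n(b, M) = -262 + b
P = 36 + 14*I*√2 (P = 6*6 + 14*I*√2 = 36 + 14*I*√2 ≈ 36.0 + 19.799*I)
d(k, f) = √(f² + k²)
d(228, P) + n(-462, -507) = √((36 + 14*I*√2)² + 228²) + (-262 - 462) = √((36 + 14*I*√2)² + 51984) - 724 = √(51984 + (36 + 14*I*√2)²) - 724 = -724 + √(51984 + (36 + 14*I*√2)²)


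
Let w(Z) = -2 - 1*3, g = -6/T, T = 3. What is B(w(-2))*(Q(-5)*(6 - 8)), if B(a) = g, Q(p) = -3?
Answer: -12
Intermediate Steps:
g = -2 (g = -6/3 = -6*⅓ = -2)
w(Z) = -5 (w(Z) = -2 - 3 = -5)
B(a) = -2
B(w(-2))*(Q(-5)*(6 - 8)) = -(-6)*(6 - 8) = -(-6)*(-2) = -2*6 = -12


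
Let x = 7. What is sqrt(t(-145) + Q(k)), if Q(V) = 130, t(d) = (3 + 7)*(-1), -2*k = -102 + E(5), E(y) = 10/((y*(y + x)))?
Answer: 2*sqrt(30) ≈ 10.954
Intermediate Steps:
E(y) = 10/(y*(7 + y)) (E(y) = 10/((y*(y + 7))) = 10/((y*(7 + y))) = 10*(1/(y*(7 + y))) = 10/(y*(7 + y)))
k = 611/12 (k = -(-102 + 10/(5*(7 + 5)))/2 = -(-102 + 10*(1/5)/12)/2 = -(-102 + 10*(1/5)*(1/12))/2 = -(-102 + 1/6)/2 = -1/2*(-611/6) = 611/12 ≈ 50.917)
t(d) = -10 (t(d) = 10*(-1) = -10)
sqrt(t(-145) + Q(k)) = sqrt(-10 + 130) = sqrt(120) = 2*sqrt(30)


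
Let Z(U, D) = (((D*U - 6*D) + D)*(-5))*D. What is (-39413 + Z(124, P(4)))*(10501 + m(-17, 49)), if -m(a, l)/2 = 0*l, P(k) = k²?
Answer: -2013388233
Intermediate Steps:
Z(U, D) = D*(25*D - 5*D*U) (Z(U, D) = (((-6*D + D*U) + D)*(-5))*D = ((-5*D + D*U)*(-5))*D = (25*D - 5*D*U)*D = D*(25*D - 5*D*U))
m(a, l) = 0 (m(a, l) = -0*l = -2*0 = 0)
(-39413 + Z(124, P(4)))*(10501 + m(-17, 49)) = (-39413 + 5*(4²)²*(5 - 1*124))*(10501 + 0) = (-39413 + 5*16²*(5 - 124))*10501 = (-39413 + 5*256*(-119))*10501 = (-39413 - 152320)*10501 = -191733*10501 = -2013388233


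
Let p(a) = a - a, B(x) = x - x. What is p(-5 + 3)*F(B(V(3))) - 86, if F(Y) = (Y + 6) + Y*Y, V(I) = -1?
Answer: -86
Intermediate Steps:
B(x) = 0
p(a) = 0
F(Y) = 6 + Y + Y² (F(Y) = (6 + Y) + Y² = 6 + Y + Y²)
p(-5 + 3)*F(B(V(3))) - 86 = 0*(6 + 0 + 0²) - 86 = 0*(6 + 0 + 0) - 86 = 0*6 - 86 = 0 - 86 = -86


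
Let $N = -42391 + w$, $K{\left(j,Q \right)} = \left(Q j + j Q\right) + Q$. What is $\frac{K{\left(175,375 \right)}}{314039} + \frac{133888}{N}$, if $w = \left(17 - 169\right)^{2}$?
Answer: $- \frac{39507402257}{6056870193} \approx -6.5227$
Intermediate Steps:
$K{\left(j,Q \right)} = Q + 2 Q j$ ($K{\left(j,Q \right)} = \left(Q j + Q j\right) + Q = 2 Q j + Q = Q + 2 Q j$)
$w = 23104$ ($w = \left(-152\right)^{2} = 23104$)
$N = -19287$ ($N = -42391 + 23104 = -19287$)
$\frac{K{\left(175,375 \right)}}{314039} + \frac{133888}{N} = \frac{375 \left(1 + 2 \cdot 175\right)}{314039} + \frac{133888}{-19287} = 375 \left(1 + 350\right) \frac{1}{314039} + 133888 \left(- \frac{1}{19287}\right) = 375 \cdot 351 \cdot \frac{1}{314039} - \frac{133888}{19287} = 131625 \cdot \frac{1}{314039} - \frac{133888}{19287} = \frac{131625}{314039} - \frac{133888}{19287} = - \frac{39507402257}{6056870193}$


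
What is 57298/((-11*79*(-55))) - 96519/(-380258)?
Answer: 26401148489/18174431110 ≈ 1.4527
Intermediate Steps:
57298/((-11*79*(-55))) - 96519/(-380258) = 57298/((-869*(-55))) - 96519*(-1/380258) = 57298/47795 + 96519/380258 = 26401148489/18174431110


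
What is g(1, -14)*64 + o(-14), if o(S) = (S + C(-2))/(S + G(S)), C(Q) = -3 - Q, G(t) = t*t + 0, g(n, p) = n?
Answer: 11633/182 ≈ 63.918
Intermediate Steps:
G(t) = t² (G(t) = t² + 0 = t²)
o(S) = (-1 + S)/(S + S²) (o(S) = (S + (-3 - 1*(-2)))/(S + S²) = (S + (-3 + 2))/(S + S²) = (S - 1)/(S + S²) = (-1 + S)/(S + S²))
g(1, -14)*64 + o(-14) = 1*64 + (-1 - 14)/((-14)*(1 - 14)) = 64 - 1/14*(-15)/(-13) = 64 - 1/14*(-1/13)*(-15) = 64 - 15/182 = 11633/182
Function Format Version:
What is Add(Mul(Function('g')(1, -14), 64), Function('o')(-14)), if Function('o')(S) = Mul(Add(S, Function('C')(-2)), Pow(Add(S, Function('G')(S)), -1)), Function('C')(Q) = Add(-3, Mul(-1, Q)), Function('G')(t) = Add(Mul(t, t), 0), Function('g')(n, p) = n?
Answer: Rational(11633, 182) ≈ 63.918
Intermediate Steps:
Function('G')(t) = Pow(t, 2) (Function('G')(t) = Add(Pow(t, 2), 0) = Pow(t, 2))
Function('o')(S) = Mul(Pow(Add(S, Pow(S, 2)), -1), Add(-1, S)) (Function('o')(S) = Mul(Add(S, Add(-3, Mul(-1, -2))), Pow(Add(S, Pow(S, 2)), -1)) = Mul(Add(S, Add(-3, 2)), Pow(Add(S, Pow(S, 2)), -1)) = Mul(Add(S, -1), Pow(Add(S, Pow(S, 2)), -1)) = Mul(Add(-1, S), Pow(Add(S, Pow(S, 2)), -1)) = Mul(Pow(Add(S, Pow(S, 2)), -1), Add(-1, S)))
Add(Mul(Function('g')(1, -14), 64), Function('o')(-14)) = Add(Mul(1, 64), Mul(Pow(-14, -1), Pow(Add(1, -14), -1), Add(-1, -14))) = Add(64, Mul(Rational(-1, 14), Pow(-13, -1), -15)) = Add(64, Mul(Rational(-1, 14), Rational(-1, 13), -15)) = Add(64, Rational(-15, 182)) = Rational(11633, 182)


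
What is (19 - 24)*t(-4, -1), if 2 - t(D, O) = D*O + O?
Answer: 5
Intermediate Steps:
t(D, O) = 2 - O - D*O (t(D, O) = 2 - (D*O + O) = 2 - (O + D*O) = 2 + (-O - D*O) = 2 - O - D*O)
(19 - 24)*t(-4, -1) = (19 - 24)*(2 - 1*(-1) - 1*(-4)*(-1)) = -5*(2 + 1 - 4) = -5*(-1) = 5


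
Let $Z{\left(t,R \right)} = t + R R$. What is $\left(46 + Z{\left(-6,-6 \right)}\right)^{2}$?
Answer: $5776$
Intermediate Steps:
$Z{\left(t,R \right)} = t + R^{2}$
$\left(46 + Z{\left(-6,-6 \right)}\right)^{2} = \left(46 - \left(6 - \left(-6\right)^{2}\right)\right)^{2} = \left(46 + \left(-6 + 36\right)\right)^{2} = \left(46 + 30\right)^{2} = 76^{2} = 5776$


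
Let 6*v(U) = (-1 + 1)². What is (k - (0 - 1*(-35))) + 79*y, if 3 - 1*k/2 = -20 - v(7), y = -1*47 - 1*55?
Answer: -8047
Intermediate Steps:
y = -102 (y = -47 - 55 = -102)
v(U) = 0 (v(U) = (-1 + 1)²/6 = (⅙)*0² = (⅙)*0 = 0)
k = 46 (k = 6 - 2*(-20 - 1*0) = 6 - 2*(-20 + 0) = 6 - 2*(-20) = 6 + 40 = 46)
(k - (0 - 1*(-35))) + 79*y = (46 - (0 - 1*(-35))) + 79*(-102) = (46 - (0 + 35)) - 8058 = (46 - 1*35) - 8058 = (46 - 35) - 8058 = 11 - 8058 = -8047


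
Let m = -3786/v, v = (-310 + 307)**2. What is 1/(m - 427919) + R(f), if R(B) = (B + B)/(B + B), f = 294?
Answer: 1285016/1285019 ≈ 1.0000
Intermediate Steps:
v = 9 (v = (-3)**2 = 9)
m = -1262/3 (m = -3786/9 = -3786*1/9 = -1262/3 ≈ -420.67)
R(B) = 1 (R(B) = (2*B)/((2*B)) = (2*B)*(1/(2*B)) = 1)
1/(m - 427919) + R(f) = 1/(-1262/3 - 427919) + 1 = 1/(-1285019/3) + 1 = -3/1285019 + 1 = 1285016/1285019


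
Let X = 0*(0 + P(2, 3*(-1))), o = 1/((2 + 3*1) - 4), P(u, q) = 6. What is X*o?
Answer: 0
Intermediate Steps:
o = 1 (o = 1/((2 + 3) - 4) = 1/(5 - 4) = 1/1 = 1)
X = 0 (X = 0*(0 + 6) = 0*6 = 0)
X*o = 0*1 = 0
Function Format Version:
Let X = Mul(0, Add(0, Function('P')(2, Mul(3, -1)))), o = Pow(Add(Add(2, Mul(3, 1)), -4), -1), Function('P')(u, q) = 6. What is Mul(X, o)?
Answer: 0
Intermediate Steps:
o = 1 (o = Pow(Add(Add(2, 3), -4), -1) = Pow(Add(5, -4), -1) = Pow(1, -1) = 1)
X = 0 (X = Mul(0, Add(0, 6)) = Mul(0, 6) = 0)
Mul(X, o) = Mul(0, 1) = 0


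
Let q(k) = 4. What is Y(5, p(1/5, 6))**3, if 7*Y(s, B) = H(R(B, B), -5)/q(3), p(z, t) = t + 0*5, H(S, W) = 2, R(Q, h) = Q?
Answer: 1/2744 ≈ 0.00036443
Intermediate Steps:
p(z, t) = t (p(z, t) = t + 0 = t)
Y(s, B) = 1/14 (Y(s, B) = (2/4)/7 = (2*(1/4))/7 = (1/7)*(1/2) = 1/14)
Y(5, p(1/5, 6))**3 = (1/14)**3 = 1/2744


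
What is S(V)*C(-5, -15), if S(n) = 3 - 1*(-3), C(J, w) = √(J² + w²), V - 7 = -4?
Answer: 30*√10 ≈ 94.868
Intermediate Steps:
V = 3 (V = 7 - 4 = 3)
S(n) = 6 (S(n) = 3 + 3 = 6)
S(V)*C(-5, -15) = 6*√((-5)² + (-15)²) = 6*√(25 + 225) = 6*√250 = 6*(5*√10) = 30*√10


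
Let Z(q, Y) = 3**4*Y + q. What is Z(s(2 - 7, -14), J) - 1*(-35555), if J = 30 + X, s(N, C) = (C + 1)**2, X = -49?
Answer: 34185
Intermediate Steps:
s(N, C) = (1 + C)**2
J = -19 (J = 30 - 49 = -19)
Z(q, Y) = q + 81*Y (Z(q, Y) = 81*Y + q = q + 81*Y)
Z(s(2 - 7, -14), J) - 1*(-35555) = ((1 - 14)**2 + 81*(-19)) - 1*(-35555) = ((-13)**2 - 1539) + 35555 = (169 - 1539) + 35555 = -1370 + 35555 = 34185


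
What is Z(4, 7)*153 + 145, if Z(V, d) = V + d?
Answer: 1828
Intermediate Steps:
Z(4, 7)*153 + 145 = (4 + 7)*153 + 145 = 11*153 + 145 = 1683 + 145 = 1828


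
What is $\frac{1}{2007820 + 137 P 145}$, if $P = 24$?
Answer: $\frac{1}{2484580} \approx 4.0248 \cdot 10^{-7}$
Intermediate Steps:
$\frac{1}{2007820 + 137 P 145} = \frac{1}{2007820 + 137 \cdot 24 \cdot 145} = \frac{1}{2007820 + 3288 \cdot 145} = \frac{1}{2007820 + 476760} = \frac{1}{2484580}$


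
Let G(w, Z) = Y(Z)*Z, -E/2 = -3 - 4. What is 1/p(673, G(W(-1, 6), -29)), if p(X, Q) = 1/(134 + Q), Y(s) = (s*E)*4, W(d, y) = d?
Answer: 47230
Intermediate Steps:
E = 14 (E = -2*(-3 - 4) = -2*(-7) = 14)
Y(s) = 56*s (Y(s) = (s*14)*4 = (14*s)*4 = 56*s)
G(w, Z) = 56*Z² (G(w, Z) = (56*Z)*Z = 56*Z²)
1/p(673, G(W(-1, 6), -29)) = 1/(1/(134 + 56*(-29)²)) = 1/(1/(134 + 56*841)) = 1/(1/(134 + 47096)) = 1/(1/47230) = 47230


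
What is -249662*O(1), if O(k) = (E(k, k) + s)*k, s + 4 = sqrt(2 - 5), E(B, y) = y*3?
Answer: 249662 - 249662*I*sqrt(3) ≈ 2.4966e+5 - 4.3243e+5*I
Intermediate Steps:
E(B, y) = 3*y
s = -4 + I*sqrt(3) (s = -4 + sqrt(2 - 5) = -4 + sqrt(-3) = -4 + I*sqrt(3) ≈ -4.0 + 1.732*I)
O(k) = k*(-4 + 3*k + I*sqrt(3)) (O(k) = (3*k + (-4 + I*sqrt(3)))*k = (-4 + 3*k + I*sqrt(3))*k = k*(-4 + 3*k + I*sqrt(3)))
-249662*O(1) = -249662*(-4 + 3*1 + I*sqrt(3)) = -249662*(-4 + 3 + I*sqrt(3)) = -249662*(-1 + I*sqrt(3)) = 249662 - 249662*I*sqrt(3)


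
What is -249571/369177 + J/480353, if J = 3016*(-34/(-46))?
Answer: -2738361663805/4078711428063 ≈ -0.67138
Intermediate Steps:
J = 51272/23 (J = 3016*(-34*(-1/46)) = 3016*(17/23) = 51272/23 ≈ 2229.2)
-249571/369177 + J/480353 = -249571/369177 + (51272/23)/480353 = -249571*1/369177 + (51272/23)*(1/480353) = -249571/369177 + 51272/11048119 = -2738361663805/4078711428063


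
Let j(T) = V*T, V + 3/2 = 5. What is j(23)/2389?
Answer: 161/4778 ≈ 0.033696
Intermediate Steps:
V = 7/2 (V = -3/2 + 5 = 7/2 ≈ 3.5000)
j(T) = 7*T/2
j(23)/2389 = ((7/2)*23)/2389 = (161/2)*(1/2389) = 161/4778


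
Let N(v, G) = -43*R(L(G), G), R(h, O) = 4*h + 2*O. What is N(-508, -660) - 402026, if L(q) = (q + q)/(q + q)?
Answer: -345438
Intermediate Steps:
L(q) = 1 (L(q) = (2*q)/((2*q)) = (2*q)*(1/(2*q)) = 1)
R(h, O) = 2*O + 4*h
N(v, G) = -172 - 86*G (N(v, G) = -43*(2*G + 4*1) = -43*(2*G + 4) = -43*(4 + 2*G) = -172 - 86*G)
N(-508, -660) - 402026 = (-172 - 86*(-660)) - 402026 = (-172 + 56760) - 402026 = 56588 - 402026 = -345438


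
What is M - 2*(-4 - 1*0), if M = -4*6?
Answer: -16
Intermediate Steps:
M = -24
M - 2*(-4 - 1*0) = -24 - 2*(-4 - 1*0) = -24 - 2*(-4 + 0) = -24 - 2*(-4) = -24 + 8 = -16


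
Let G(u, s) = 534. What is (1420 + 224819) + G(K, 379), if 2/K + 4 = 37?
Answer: 226773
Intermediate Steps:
K = 2/33 (K = 2/(-4 + 37) = 2/33 ≈ 0.060606)
(1420 + 224819) + G(K, 379) = (1420 + 224819) + 534 = 226239 + 534 = 226773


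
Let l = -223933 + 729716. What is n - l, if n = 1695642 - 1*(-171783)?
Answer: 1361642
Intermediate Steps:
n = 1867425 (n = 1695642 + 171783 = 1867425)
l = 505783
n - l = 1867425 - 1*505783 = 1867425 - 505783 = 1361642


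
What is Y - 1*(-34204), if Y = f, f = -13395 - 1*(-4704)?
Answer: 25513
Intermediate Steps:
f = -8691 (f = -13395 + 4704 = -8691)
Y = -8691
Y - 1*(-34204) = -8691 - 1*(-34204) = -8691 + 34204 = 25513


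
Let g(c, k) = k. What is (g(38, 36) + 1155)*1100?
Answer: 1310100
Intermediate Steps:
(g(38, 36) + 1155)*1100 = (36 + 1155)*1100 = 1191*1100 = 1310100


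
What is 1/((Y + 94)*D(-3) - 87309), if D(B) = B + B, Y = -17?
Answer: -1/87771 ≈ -1.1393e-5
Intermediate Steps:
D(B) = 2*B
1/((Y + 94)*D(-3) - 87309) = 1/((-17 + 94)*(2*(-3)) - 87309) = 1/(77*(-6) - 87309) = 1/(-462 - 87309) = 1/(-87771) = -1/87771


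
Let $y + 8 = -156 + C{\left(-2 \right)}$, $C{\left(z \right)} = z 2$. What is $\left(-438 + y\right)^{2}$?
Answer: $367236$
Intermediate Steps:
$C{\left(z \right)} = 2 z$
$y = -168$ ($y = -8 + \left(-156 + 2 \left(-2\right)\right) = -8 - 160 = -168$)
$\left(-438 + y\right)^{2} = \left(-438 - 168\right)^{2} = \left(-606\right)^{2} = 367236$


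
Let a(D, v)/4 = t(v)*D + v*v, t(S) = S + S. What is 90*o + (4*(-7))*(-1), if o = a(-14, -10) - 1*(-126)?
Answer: 148168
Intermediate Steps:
t(S) = 2*S
a(D, v) = 4*v**2 + 8*D*v (a(D, v) = 4*((2*v)*D + v*v) = 4*(2*D*v + v**2) = 4*(v**2 + 2*D*v) = 4*v**2 + 8*D*v)
o = 1646 (o = 4*(-10)*(-10 + 2*(-14)) - 1*(-126) = 4*(-10)*(-10 - 28) + 126 = 4*(-10)*(-38) + 126 = 1520 + 126 = 1646)
90*o + (4*(-7))*(-1) = 90*1646 + (4*(-7))*(-1) = 148140 - 28*(-1) = 148140 + 28 = 148168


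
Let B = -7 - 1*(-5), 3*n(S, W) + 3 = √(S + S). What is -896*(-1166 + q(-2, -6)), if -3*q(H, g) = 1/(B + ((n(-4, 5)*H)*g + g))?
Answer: 103427744/99 - 448*I*√2/99 ≈ 1.0447e+6 - 6.3997*I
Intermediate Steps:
n(S, W) = -1 + √2*√S/3 (n(S, W) = -1 + √(S + S)/3 = -1 + √(2*S)/3 = -1 + (√2*√S)/3 = -1 + √2*√S/3)
B = -2 (B = -7 + 5 = -2)
q(H, g) = -1/(3*(-2 + g + H*g*(-1 + 2*I*√2/3))) (q(H, g) = -1/(3*(-2 + (((-1 + √2*√(-4)/3)*H)*g + g))) = -1/(3*(-2 + (((-1 + √2*(2*I)/3)*H)*g + g))) = -1/(3*(-2 + (((-1 + 2*I*√2/3)*H)*g + g))) = -1/(3*(-2 + ((H*(-1 + 2*I*√2/3))*g + g))) = -1/(3*(-2 + (H*g*(-1 + 2*I*√2/3) + g))) = -1/(3*(-2 + (g + H*g*(-1 + 2*I*√2/3)))) = -1/(3*(-2 + g + H*g*(-1 + 2*I*√2/3))))
-896*(-1166 + q(-2, -6)) = -896*(-1166 + 1/(6 - 3*(-6) - 2*(-6)*(3 - 2*I*√2))) = -896*(-1166 + 1/(6 + 18 + (36 - 24*I*√2))) = -896*(-1166 + 1/(60 - 24*I*√2)) = 1044736 - 896/(60 - 24*I*√2)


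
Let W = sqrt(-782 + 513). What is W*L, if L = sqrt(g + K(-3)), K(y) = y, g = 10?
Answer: I*sqrt(1883) ≈ 43.394*I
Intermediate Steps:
L = sqrt(7) (L = sqrt(10 - 3) = sqrt(7) ≈ 2.6458)
W = I*sqrt(269) (W = sqrt(-269) = I*sqrt(269) ≈ 16.401*I)
W*L = (I*sqrt(269))*sqrt(7) = I*sqrt(1883)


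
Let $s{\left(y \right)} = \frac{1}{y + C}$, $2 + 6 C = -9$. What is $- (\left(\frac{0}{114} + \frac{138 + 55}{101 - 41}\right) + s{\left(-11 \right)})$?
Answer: $- \frac{14501}{4620} \approx -3.1387$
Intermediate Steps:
$C = - \frac{11}{6}$ ($C = - \frac{1}{3} + \frac{1}{6} \left(-9\right) = - \frac{1}{3} - \frac{3}{2} = - \frac{11}{6} \approx -1.8333$)
$s{\left(y \right)} = \frac{1}{- \frac{11}{6} + y}$ ($s{\left(y \right)} = \frac{1}{y - \frac{11}{6}} = \frac{1}{- \frac{11}{6} + y}$)
$- (\left(\frac{0}{114} + \frac{138 + 55}{101 - 41}\right) + s{\left(-11 \right)}) = - (\left(\frac{0}{114} + \frac{138 + 55}{101 - 41}\right) + \frac{6}{-11 + 6 \left(-11\right)}) = - (\left(0 \cdot \frac{1}{114} + \frac{193}{60}\right) + \frac{6}{-11 - 66}) = - (\left(0 + 193 \cdot \frac{1}{60}\right) + \frac{6}{-77}) = - (\left(0 + \frac{193}{60}\right) + 6 \left(- \frac{1}{77}\right)) = - (\frac{193}{60} - \frac{6}{77}) = \left(-1\right) \frac{14501}{4620} = - \frac{14501}{4620}$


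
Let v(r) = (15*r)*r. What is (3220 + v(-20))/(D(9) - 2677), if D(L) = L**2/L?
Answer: -2305/667 ≈ -3.4558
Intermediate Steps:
D(L) = L
v(r) = 15*r**2
(3220 + v(-20))/(D(9) - 2677) = (3220 + 15*(-20)**2)/(9 - 2677) = (3220 + 15*400)/(-2668) = (3220 + 6000)*(-1/2668) = 9220*(-1/2668) = -2305/667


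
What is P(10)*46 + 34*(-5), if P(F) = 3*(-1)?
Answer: -308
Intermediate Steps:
P(F) = -3
P(10)*46 + 34*(-5) = -3*46 + 34*(-5) = -138 - 170 = -308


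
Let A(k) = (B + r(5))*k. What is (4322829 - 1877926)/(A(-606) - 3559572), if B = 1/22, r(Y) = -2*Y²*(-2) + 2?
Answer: -26893933/39835527 ≈ -0.67512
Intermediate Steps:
r(Y) = 2 + 4*Y² (r(Y) = 4*Y² + 2 = 2 + 4*Y²)
B = 1/22 ≈ 0.045455
A(k) = 2245*k/22 (A(k) = (1/22 + (2 + 4*5²))*k = (1/22 + (2 + 4*25))*k = (1/22 + (2 + 100))*k = (1/22 + 102)*k = 2245*k/22)
(4322829 - 1877926)/(A(-606) - 3559572) = (4322829 - 1877926)/((2245/22)*(-606) - 3559572) = 2444903/(-680235/11 - 3559572) = 2444903/(-39835527/11) = 2444903*(-11/39835527) = -26893933/39835527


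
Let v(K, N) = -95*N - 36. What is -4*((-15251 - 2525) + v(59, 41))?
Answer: 86828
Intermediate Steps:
v(K, N) = -36 - 95*N
-4*((-15251 - 2525) + v(59, 41)) = -4*((-15251 - 2525) + (-36 - 95*41)) = -4*(-17776 + (-36 - 3895)) = -4*(-17776 - 3931) = -4*(-21707) = 86828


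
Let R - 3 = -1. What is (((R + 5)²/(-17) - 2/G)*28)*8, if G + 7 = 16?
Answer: -106400/153 ≈ -695.42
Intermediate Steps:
R = 2 (R = 3 - 1 = 2)
G = 9 (G = -7 + 16 = 9)
(((R + 5)²/(-17) - 2/G)*28)*8 = (((2 + 5)²/(-17) - 2/9)*28)*8 = ((7²*(-1/17) - 2*⅑)*28)*8 = ((49*(-1/17) - 2/9)*28)*8 = ((-49/17 - 2/9)*28)*8 = -475/153*28*8 = -13300/153*8 = -106400/153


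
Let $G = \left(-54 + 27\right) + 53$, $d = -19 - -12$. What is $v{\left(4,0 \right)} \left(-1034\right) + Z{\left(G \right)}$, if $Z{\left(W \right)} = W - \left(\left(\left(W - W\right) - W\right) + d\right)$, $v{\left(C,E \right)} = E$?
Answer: $59$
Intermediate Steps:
$d = -7$ ($d = -19 + 12 = -7$)
$G = 26$ ($G = -27 + 53 = 26$)
$Z{\left(W \right)} = 7 + 2 W$ ($Z{\left(W \right)} = W - \left(\left(\left(W - W\right) - W\right) - 7\right) = W - \left(\left(0 - W\right) - 7\right) = W - \left(- W - 7\right) = W - \left(-7 - W\right) = W + \left(7 + W\right) = 7 + 2 W$)
$v{\left(4,0 \right)} \left(-1034\right) + Z{\left(G \right)} = 0 \left(-1034\right) + \left(7 + 2 \cdot 26\right) = 0 + \left(7 + 52\right) = 0 + 59 = 59$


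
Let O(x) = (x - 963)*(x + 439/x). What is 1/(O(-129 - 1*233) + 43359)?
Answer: 362/189910933 ≈ 1.9062e-6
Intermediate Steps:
O(x) = (-963 + x)*(x + 439/x)
1/(O(-129 - 1*233) + 43359) = 1/((439 + (-129 - 1*233)² - 422757/(-129 - 1*233) - 963*(-129 - 1*233)) + 43359) = 1/((439 + (-129 - 233)² - 422757/(-129 - 233) - 963*(-129 - 233)) + 43359) = 1/((439 + (-362)² - 422757/(-362) - 963*(-362)) + 43359) = 1/((439 + 131044 - 422757*(-1/362) + 348606) + 43359) = 1/((439 + 131044 + 422757/362 + 348606) + 43359) = 1/(174214975/362 + 43359) = 1/(189910933/362) = 362/189910933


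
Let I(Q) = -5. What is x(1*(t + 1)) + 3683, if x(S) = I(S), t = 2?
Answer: 3678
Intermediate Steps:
x(S) = -5
x(1*(t + 1)) + 3683 = -5 + 3683 = 3678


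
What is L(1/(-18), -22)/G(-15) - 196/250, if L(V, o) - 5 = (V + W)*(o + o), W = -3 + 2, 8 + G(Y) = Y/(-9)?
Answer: -63461/7125 ≈ -8.9068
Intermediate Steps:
G(Y) = -8 - Y/9 (G(Y) = -8 + Y/(-9) = -8 + Y*(-⅑) = -8 - Y/9)
W = -1
L(V, o) = 5 + 2*o*(-1 + V) (L(V, o) = 5 + (V - 1)*(o + o) = 5 + (-1 + V)*(2*o) = 5 + 2*o*(-1 + V))
L(1/(-18), -22)/G(-15) - 196/250 = (5 - 2*(-22) + 2*(-22)/(-18))/(-8 - ⅑*(-15)) - 196/250 = (5 + 44 + 2*(-1/18)*(-22))/(-8 + 5/3) - 196*1/250 = (5 + 44 + 22/9)/(-19/3) - 98/125 = (463/9)*(-3/19) - 98/125 = -463/57 - 98/125 = -63461/7125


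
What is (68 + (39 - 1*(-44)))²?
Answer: 22801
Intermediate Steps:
(68 + (39 - 1*(-44)))² = (68 + (39 + 44))² = (68 + 83)² = 151² = 22801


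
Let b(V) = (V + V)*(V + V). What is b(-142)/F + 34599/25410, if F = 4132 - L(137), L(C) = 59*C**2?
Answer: 12040499067/9344434330 ≈ 1.2885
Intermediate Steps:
b(V) = 4*V**2 (b(V) = (2*V)*(2*V) = 4*V**2)
F = -1103239 (F = 4132 - 59*137**2 = 4132 - 59*18769 = 4132 - 1*1107371 = 4132 - 1107371 = -1103239)
b(-142)/F + 34599/25410 = (4*(-142)**2)/(-1103239) + 34599/25410 = (4*20164)*(-1/1103239) + 34599*(1/25410) = 80656*(-1/1103239) + 11533/8470 = -80656/1103239 + 11533/8470 = 12040499067/9344434330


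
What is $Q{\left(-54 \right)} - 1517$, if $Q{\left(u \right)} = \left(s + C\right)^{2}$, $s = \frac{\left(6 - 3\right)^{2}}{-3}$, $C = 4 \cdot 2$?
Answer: $-1492$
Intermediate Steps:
$C = 8$
$s = -3$ ($s = 3^{2} \left(- \frac{1}{3}\right) = 9 \left(- \frac{1}{3}\right) = -3$)
$Q{\left(u \right)} = 25$ ($Q{\left(u \right)} = \left(-3 + 8\right)^{2} = 5^{2} = 25$)
$Q{\left(-54 \right)} - 1517 = 25 - 1517 = -1492$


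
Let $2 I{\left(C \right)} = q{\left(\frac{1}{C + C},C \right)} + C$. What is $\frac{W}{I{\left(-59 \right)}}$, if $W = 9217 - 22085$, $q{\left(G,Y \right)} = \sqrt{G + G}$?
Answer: $\frac{22396754}{51345} + \frac{6434 i \sqrt{59}}{51345} \approx 436.2 + 0.96252 i$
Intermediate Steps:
$q{\left(G,Y \right)} = \sqrt{2} \sqrt{G}$ ($q{\left(G,Y \right)} = \sqrt{2 G} = \sqrt{2} \sqrt{G}$)
$W = -12868$ ($W = 9217 - 22085 = -12868$)
$I{\left(C \right)} = \frac{C}{2} + \frac{\sqrt{\frac{1}{C}}}{2}$ ($I{\left(C \right)} = \frac{\sqrt{2} \sqrt{\frac{1}{C + C}} + C}{2} = \frac{\sqrt{2} \sqrt{\frac{1}{2 C}} + C}{2} = \frac{\sqrt{2} \frac{\sqrt{2} \sqrt{\frac{1}{C}}}{2} + C}{2} = \frac{\sqrt{\frac{1}{C}} + C}{2} = \frac{C + \sqrt{\frac{1}{C}}}{2} = \frac{C}{2} + \frac{\sqrt{\frac{1}{C}}}{2}$)
$\frac{W}{I{\left(-59 \right)}} = - \frac{12868}{\frac{1}{2} \left(-59\right) + \frac{\sqrt{\frac{1}{-59}}}{2}} = - \frac{12868}{- \frac{59}{2} + \frac{\sqrt{- \frac{1}{59}}}{2}} = - \frac{12868}{- \frac{59}{2} + \frac{\frac{1}{59} i \sqrt{59}}{2}} = - \frac{12868}{- \frac{59}{2} + \frac{i \sqrt{59}}{118}}$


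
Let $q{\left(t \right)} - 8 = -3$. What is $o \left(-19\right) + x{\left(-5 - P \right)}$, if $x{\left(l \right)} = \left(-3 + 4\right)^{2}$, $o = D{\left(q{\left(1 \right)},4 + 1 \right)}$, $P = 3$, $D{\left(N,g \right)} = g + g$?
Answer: $-189$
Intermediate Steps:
$q{\left(t \right)} = 5$ ($q{\left(t \right)} = 8 - 3 = 5$)
$D{\left(N,g \right)} = 2 g$
$o = 10$ ($o = 2 \left(4 + 1\right) = 2 \cdot 5 = 10$)
$x{\left(l \right)} = 1$ ($x{\left(l \right)} = 1^{2} = 1$)
$o \left(-19\right) + x{\left(-5 - P \right)} = 10 \left(-19\right) + 1 = -190 + 1 = -189$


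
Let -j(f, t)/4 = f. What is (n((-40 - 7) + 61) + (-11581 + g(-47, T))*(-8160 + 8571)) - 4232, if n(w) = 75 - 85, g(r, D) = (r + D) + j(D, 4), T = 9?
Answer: -4794447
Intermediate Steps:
j(f, t) = -4*f
g(r, D) = r - 3*D (g(r, D) = (r + D) - 4*D = (D + r) - 4*D = r - 3*D)
n(w) = -10
(n((-40 - 7) + 61) + (-11581 + g(-47, T))*(-8160 + 8571)) - 4232 = (-10 + (-11581 + (-47 - 3*9))*(-8160 + 8571)) - 4232 = (-10 + (-11581 + (-47 - 27))*411) - 4232 = (-10 + (-11581 - 74)*411) - 4232 = (-10 - 11655*411) - 4232 = (-10 - 4790205) - 4232 = -4790215 - 4232 = -4794447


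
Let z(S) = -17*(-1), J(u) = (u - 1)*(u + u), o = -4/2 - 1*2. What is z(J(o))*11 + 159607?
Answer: 159794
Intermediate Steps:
o = -4 (o = -4*½ - 2 = -2 - 2 = -4)
J(u) = 2*u*(-1 + u) (J(u) = (-1 + u)*(2*u) = 2*u*(-1 + u))
z(S) = 17
z(J(o))*11 + 159607 = 17*11 + 159607 = 187 + 159607 = 159794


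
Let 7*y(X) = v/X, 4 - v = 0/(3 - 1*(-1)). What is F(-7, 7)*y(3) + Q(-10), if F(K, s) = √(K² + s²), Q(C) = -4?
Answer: -4 + 4*√2/3 ≈ -2.1144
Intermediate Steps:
v = 4 (v = 4 - 0/(3 - 1*(-1)) = 4 - 0/(3 + 1) = 4 - 0/4 = 4 - 1*0 = 4 + 0 = 4)
y(X) = 4/(7*X) (y(X) = (4/X)/7 = 4/(7*X))
F(-7, 7)*y(3) + Q(-10) = √((-7)² + 7²)*((4/7)/3) - 4 = √(49 + 49)*((4/7)*(⅓)) - 4 = √98*(4/21) - 4 = (7*√2)*(4/21) - 4 = 4*√2/3 - 4 = -4 + 4*√2/3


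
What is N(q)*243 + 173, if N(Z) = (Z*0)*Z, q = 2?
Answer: 173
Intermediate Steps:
N(Z) = 0 (N(Z) = 0*Z = 0)
N(q)*243 + 173 = 0*243 + 173 = 0 + 173 = 173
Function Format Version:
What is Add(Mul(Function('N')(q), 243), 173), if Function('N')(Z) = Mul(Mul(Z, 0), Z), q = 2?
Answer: 173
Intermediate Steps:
Function('N')(Z) = 0 (Function('N')(Z) = Mul(0, Z) = 0)
Add(Mul(Function('N')(q), 243), 173) = Add(Mul(0, 243), 173) = Add(0, 173) = 173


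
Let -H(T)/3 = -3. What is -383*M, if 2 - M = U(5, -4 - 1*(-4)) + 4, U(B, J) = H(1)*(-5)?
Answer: -16469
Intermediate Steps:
H(T) = 9 (H(T) = -3*(-3) = 9)
U(B, J) = -45 (U(B, J) = 9*(-5) = -45)
M = 43 (M = 2 - (-45 + 4) = 2 - 1*(-41) = 2 + 41 = 43)
-383*M = -383*43 = -16469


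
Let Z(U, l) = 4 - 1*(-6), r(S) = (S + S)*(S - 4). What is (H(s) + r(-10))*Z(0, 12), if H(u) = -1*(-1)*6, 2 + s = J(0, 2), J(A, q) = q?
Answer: 2860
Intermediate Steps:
r(S) = 2*S*(-4 + S) (r(S) = (2*S)*(-4 + S) = 2*S*(-4 + S))
Z(U, l) = 10 (Z(U, l) = 4 + 6 = 10)
s = 0 (s = -2 + 2 = 0)
H(u) = 6 (H(u) = 1*6 = 6)
(H(s) + r(-10))*Z(0, 12) = (6 + 2*(-10)*(-4 - 10))*10 = (6 + 2*(-10)*(-14))*10 = (6 + 280)*10 = 286*10 = 2860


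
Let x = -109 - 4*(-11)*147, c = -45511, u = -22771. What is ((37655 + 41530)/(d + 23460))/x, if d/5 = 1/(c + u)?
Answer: 1081382034/2037290970337 ≈ 0.00053079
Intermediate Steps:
d = -5/68282 (d = 5/(-45511 - 22771) = 5/(-68282) = 5*(-1/68282) = -5/68282 ≈ -7.3226e-5)
x = 6359 (x = -109 + 44*147 = -109 + 6468 = 6359)
((37655 + 41530)/(d + 23460))/x = ((37655 + 41530)/(-5/68282 + 23460))/6359 = (79185/(1601895715/68282))*(1/6359) = (79185*(68282/1601895715))*(1/6359) = (1081382034/320379143)*(1/6359) = 1081382034/2037290970337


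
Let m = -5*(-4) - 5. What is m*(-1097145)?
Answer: -16457175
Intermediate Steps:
m = 15 (m = 20 - 5 = 15)
m*(-1097145) = 15*(-1097145) = -16457175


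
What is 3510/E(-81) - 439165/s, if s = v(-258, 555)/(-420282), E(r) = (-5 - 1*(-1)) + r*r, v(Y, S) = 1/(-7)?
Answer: -8471722760778960/6557 ≈ -1.2920e+12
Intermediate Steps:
v(Y, S) = -1/7
E(r) = -4 + r**2 (E(r) = (-5 + 1) + r**2 = -4 + r**2)
s = 1/2941974 (s = -1/7/(-420282) = -1/7*(-1/420282) = 1/2941974 ≈ 3.3991e-7)
3510/E(-81) - 439165/s = 3510/(-4 + (-81)**2) - 439165/1/2941974 = 3510/(-4 + 6561) - 439165*2941974 = 3510/6557 - 1292012011710 = -8471722760778960/6557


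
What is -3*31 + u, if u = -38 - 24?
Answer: -155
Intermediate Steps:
u = -62
-3*31 + u = -3*31 - 62 = -93 - 62 = -155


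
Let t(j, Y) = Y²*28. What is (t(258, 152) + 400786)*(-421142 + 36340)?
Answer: -403156285796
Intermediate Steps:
t(j, Y) = 28*Y²
(t(258, 152) + 400786)*(-421142 + 36340) = (28*152² + 400786)*(-421142 + 36340) = (28*23104 + 400786)*(-384802) = (646912 + 400786)*(-384802) = 1047698*(-384802) = -403156285796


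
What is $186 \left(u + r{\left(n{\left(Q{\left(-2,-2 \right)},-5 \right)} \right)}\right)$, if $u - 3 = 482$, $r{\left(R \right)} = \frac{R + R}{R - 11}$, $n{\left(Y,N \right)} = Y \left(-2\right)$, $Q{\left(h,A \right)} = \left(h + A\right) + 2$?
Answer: $\frac{629982}{7} \approx 89997.0$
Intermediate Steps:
$Q{\left(h,A \right)} = 2 + A + h$ ($Q{\left(h,A \right)} = \left(A + h\right) + 2 = 2 + A + h$)
$n{\left(Y,N \right)} = - 2 Y$
$r{\left(R \right)} = \frac{2 R}{-11 + R}$
$u = 485$ ($u = 3 + 482 = 485$)
$186 \left(u + r{\left(n{\left(Q{\left(-2,-2 \right)},-5 \right)} \right)}\right) = 186 \left(485 + \frac{2 \left(- 2 \left(2 - 2 - 2\right)\right)}{-11 - 2 \left(2 - 2 - 2\right)}\right) = 186 \left(485 + \frac{2 \left(\left(-2\right) \left(-2\right)\right)}{-11 - -4}\right) = 186 \left(485 + 2 \cdot 4 \frac{1}{-11 + 4}\right) = 186 \left(485 + 2 \cdot 4 \frac{1}{-7}\right) = 186 \left(485 + 2 \cdot 4 \left(- \frac{1}{7}\right)\right) = 186 \left(485 - \frac{8}{7}\right) = 186 \cdot \frac{3387}{7} = \frac{629982}{7}$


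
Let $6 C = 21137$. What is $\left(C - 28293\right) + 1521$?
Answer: $- \frac{139495}{6} \approx -23249.0$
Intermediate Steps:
$C = \frac{21137}{6}$ ($C = \frac{1}{6} \cdot 21137 = \frac{21137}{6} \approx 3522.8$)
$\left(C - 28293\right) + 1521 = \left(\frac{21137}{6} - 28293\right) + 1521 = - \frac{148621}{6} + 1521 = - \frac{139495}{6}$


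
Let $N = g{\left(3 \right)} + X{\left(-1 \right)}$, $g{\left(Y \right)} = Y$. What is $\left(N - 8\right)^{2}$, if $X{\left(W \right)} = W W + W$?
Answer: $25$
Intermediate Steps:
$X{\left(W \right)} = W + W^{2}$ ($X{\left(W \right)} = W^{2} + W = W + W^{2}$)
$N = 3$ ($N = 3 - \left(1 - 1\right) = 3 - 0 = 3 + 0 = 3$)
$\left(N - 8\right)^{2} = \left(3 - 8\right)^{2} = \left(-5\right)^{2} = 25$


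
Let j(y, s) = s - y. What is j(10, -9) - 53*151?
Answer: -8022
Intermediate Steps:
j(10, -9) - 53*151 = (-9 - 1*10) - 53*151 = (-9 - 10) - 8003 = -19 - 8003 = -8022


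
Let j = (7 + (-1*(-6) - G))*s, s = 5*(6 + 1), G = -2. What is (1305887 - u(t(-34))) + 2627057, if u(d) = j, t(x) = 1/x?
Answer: 3932419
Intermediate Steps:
s = 35 (s = 5*7 = 35)
j = 525 (j = (7 + (-1*(-6) - 1*(-2)))*35 = (7 + (6 + 2))*35 = (7 + 8)*35 = 15*35 = 525)
u(d) = 525
(1305887 - u(t(-34))) + 2627057 = (1305887 - 1*525) + 2627057 = (1305887 - 525) + 2627057 = 1305362 + 2627057 = 3932419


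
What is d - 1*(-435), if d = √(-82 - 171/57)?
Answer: 435 + I*√85 ≈ 435.0 + 9.2195*I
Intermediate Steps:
d = I*√85 (d = √(-82 - 171*1/57) = √(-82 - 3) = √(-85) = I*√85 ≈ 9.2195*I)
d - 1*(-435) = I*√85 - 1*(-435) = I*√85 + 435 = 435 + I*√85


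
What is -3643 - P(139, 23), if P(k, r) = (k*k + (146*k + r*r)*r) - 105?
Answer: -501788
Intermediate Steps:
P(k, r) = -105 + k**2 + r*(r**2 + 146*k) (P(k, r) = (k**2 + (146*k + r**2)*r) - 105 = (k**2 + (r**2 + 146*k)*r) - 105 = (k**2 + r*(r**2 + 146*k)) - 105 = -105 + k**2 + r*(r**2 + 146*k))
-3643 - P(139, 23) = -3643 - (-105 + 139**2 + 23**3 + 146*139*23) = -3643 - (-105 + 19321 + 12167 + 466762) = -3643 - 1*498145 = -3643 - 498145 = -501788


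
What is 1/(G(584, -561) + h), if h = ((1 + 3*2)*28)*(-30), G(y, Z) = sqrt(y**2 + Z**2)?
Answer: -5880/33918623 - sqrt(655777)/33918623 ≈ -0.00019723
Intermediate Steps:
G(y, Z) = sqrt(Z**2 + y**2)
h = -5880 (h = ((1 + 6)*28)*(-30) = (7*28)*(-30) = 196*(-30) = -5880)
1/(G(584, -561) + h) = 1/(sqrt((-561)**2 + 584**2) - 5880) = 1/(sqrt(314721 + 341056) - 5880) = 1/(sqrt(655777) - 5880) = 1/(-5880 + sqrt(655777))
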